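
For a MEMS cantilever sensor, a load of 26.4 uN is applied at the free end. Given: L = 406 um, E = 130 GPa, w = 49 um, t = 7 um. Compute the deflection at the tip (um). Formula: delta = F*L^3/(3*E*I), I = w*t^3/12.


Step 1: Calculate the second moment of area.
I = w * t^3 / 12 = 49 * 7^3 / 12 = 1400.5833 um^4
Step 2: Convert E to consistent units (1 GPa = 1000 uN/um^2).
E = 130 GPa = 130000 uN/um^2
Step 3: Calculate tip deflection.
delta = F * L^3 / (3 * E * I)
delta = 26.4 * 406^3 / (3 * 130000 * 1400.5833)
delta = 3.2345 um


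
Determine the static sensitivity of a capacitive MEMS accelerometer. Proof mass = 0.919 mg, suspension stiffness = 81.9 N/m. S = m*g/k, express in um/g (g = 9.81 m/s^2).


Step 1: Convert mass: m = 0.919 mg = 9.19e-07 kg
Step 2: S = m * g / k = 9.19e-07 * 9.81 / 81.9
Step 3: S = 1.10e-07 m/g
Step 4: Convert to um/g: S = 0.11 um/g


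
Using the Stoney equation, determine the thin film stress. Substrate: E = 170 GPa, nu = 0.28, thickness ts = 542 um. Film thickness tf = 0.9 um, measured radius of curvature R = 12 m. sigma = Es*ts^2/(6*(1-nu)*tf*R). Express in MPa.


Step 1: Compute numerator: Es * ts^2 = 170 * 542^2 = 49939880 (GPa*um^2)
Step 2: Compute denominator (R in um): 6*(1-nu)*tf*R = 6*0.72*0.9*12e6 = 46656000.0 (um^2)
Step 3: sigma (GPa) = 49939880 / 46656000.0 = 1.070385e+00 GPa
Step 4: Convert to MPa (x1000): sigma = 1070.4 MPa


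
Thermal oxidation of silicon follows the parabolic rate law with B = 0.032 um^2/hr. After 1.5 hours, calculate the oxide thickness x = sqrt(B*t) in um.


Step 1: Compute B*t = 0.032 * 1.5 = 0.048
Step 2: x = sqrt(0.048)
x = 0.219 um


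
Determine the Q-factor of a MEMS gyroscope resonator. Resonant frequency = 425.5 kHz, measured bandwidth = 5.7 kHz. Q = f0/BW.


Step 1: Q = f0 / bandwidth
Step 2: Q = 425.5 / 5.7
Q = 74.6


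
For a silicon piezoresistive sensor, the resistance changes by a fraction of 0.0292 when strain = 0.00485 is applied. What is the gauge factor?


Step 1: Identify values.
dR/R = 0.0292, strain = 0.00485
Step 2: GF = (dR/R) / strain = 0.0292 / 0.00485
GF = 6.0


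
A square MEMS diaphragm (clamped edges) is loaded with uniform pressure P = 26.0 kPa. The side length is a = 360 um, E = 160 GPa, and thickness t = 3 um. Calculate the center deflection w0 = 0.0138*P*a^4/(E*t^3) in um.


Step 1: Convert pressure to compatible units (E is in GPa, so P in GPa).
P = 26.0 kPa = 26.0e-6 GPa
Step 2: Compute numerator: 0.0138 * P * a^4.
a^4 = 360^4 = 16796160000
numerator = 0.0138 * 26.0e-6 * 16796160000 = 6.02646e+03
Step 3: Compute denominator: E * t^3 = 160 * 3^3 = 4320
Step 4: w0 = numerator / denominator = 6.02646e+03 / 4320 = 1.395 um


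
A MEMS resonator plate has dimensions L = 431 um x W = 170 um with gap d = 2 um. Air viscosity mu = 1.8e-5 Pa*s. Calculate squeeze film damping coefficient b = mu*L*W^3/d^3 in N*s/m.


Step 1: Convert to SI.
L = 431e-6 m, W = 170e-6 m, d = 2e-6 m
Step 2: W^3 = (170e-6)^3 = 4.91e-12 m^3
Step 3: d^3 = (2e-6)^3 = 8.00e-18 m^3
Step 4: b = 1.8e-5 * 431e-6 * 4.91e-12 / 8.00e-18
b = 4.76e-03 N*s/m


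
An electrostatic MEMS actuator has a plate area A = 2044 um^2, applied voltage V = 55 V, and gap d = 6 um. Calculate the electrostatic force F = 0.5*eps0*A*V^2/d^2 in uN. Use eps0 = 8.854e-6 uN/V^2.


Step 1: Identify parameters.
eps0 = 8.854e-6 uN/V^2, A = 2044 um^2, V = 55 V, d = 6 um
Step 2: Compute V^2 = 55^2 = 3025
Step 3: Compute d^2 = 6^2 = 36
Step 4: F = 0.5 * 8.854e-6 * 2044 * 3025 / 36
F = 0.76 uN


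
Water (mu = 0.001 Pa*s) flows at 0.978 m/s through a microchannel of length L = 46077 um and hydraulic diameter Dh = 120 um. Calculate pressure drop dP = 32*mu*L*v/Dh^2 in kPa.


Step 1: Convert to SI: L = 46077e-6 m, Dh = 120e-6 m
Step 2: dP = 32 * 0.001 * 46077e-6 * 0.978 / (120e-6)^2
Step 3: dP = 100140.68 Pa
Step 4: Convert to kPa: dP = 100.14 kPa


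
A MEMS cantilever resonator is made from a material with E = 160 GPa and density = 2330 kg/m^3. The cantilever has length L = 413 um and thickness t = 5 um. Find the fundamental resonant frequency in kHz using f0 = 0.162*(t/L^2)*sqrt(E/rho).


Step 1: Convert units to SI.
t_SI = 5e-6 m, L_SI = 413e-6 m
Step 2: Calculate sqrt(E/rho).
sqrt(160e9 / 2330) = 8286.71 m/s
Step 3: Compute f0.
f0 = 0.162 * 5e-6 / (413e-6)^2 * 8286.71 = 39352.0 Hz = 39.35 kHz


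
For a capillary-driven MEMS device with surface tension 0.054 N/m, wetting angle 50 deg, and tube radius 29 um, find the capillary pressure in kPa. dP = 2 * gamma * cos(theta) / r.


Step 1: cos(50 deg) = 0.6428
Step 2: Convert r to m: r = 29e-6 m
Step 3: dP = 2 * 0.054 * 0.6428 / 29e-6 = 2393.9 Pa
Step 4: Convert Pa to kPa (divide by 1000).
dP = 2.39 kPa


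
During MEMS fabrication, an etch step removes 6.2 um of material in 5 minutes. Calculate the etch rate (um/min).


Step 1: Etch rate = depth / time
Step 2: rate = 6.2 / 5
rate = 1.24 um/min


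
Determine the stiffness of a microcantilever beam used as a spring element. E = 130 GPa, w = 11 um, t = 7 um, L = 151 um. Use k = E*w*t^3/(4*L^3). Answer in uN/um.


Step 1: Convert E to consistent units (1 GPa = 1000 uN/um^2).
E = 130 GPa = 130000 uN/um^2
Step 2: Compute t^3 = 7^3 = 343
Step 3: Compute L^3 = 151^3 = 3442951
Step 4: k = 130000 * 11 * 343 / (4 * 3442951)
k = 35.6155 uN/um


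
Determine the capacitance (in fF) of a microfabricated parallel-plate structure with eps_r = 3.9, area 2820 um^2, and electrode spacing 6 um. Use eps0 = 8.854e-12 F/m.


Step 1: Convert area to m^2: A = 2820e-12 m^2
Step 2: Convert gap to m: d = 6e-6 m
Step 3: C = eps0 * eps_r * A / d
C = 8.854e-12 * 3.9 * 2820e-12 / 6e-6
Step 4: Convert to fF (multiply by 1e15).
C = 16.23 fF


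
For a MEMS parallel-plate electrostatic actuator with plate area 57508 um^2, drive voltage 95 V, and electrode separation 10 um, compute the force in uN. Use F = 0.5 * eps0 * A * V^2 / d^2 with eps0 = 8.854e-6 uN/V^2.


Step 1: Identify parameters.
eps0 = 8.854e-6 uN/V^2, A = 57508 um^2, V = 95 V, d = 10 um
Step 2: Compute V^2 = 95^2 = 9025
Step 3: Compute d^2 = 10^2 = 100
Step 4: F = 0.5 * 8.854e-6 * 57508 * 9025 / 100
F = 22.977 uN


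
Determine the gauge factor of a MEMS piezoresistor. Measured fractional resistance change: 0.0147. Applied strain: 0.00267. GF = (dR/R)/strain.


Step 1: Identify values.
dR/R = 0.0147, strain = 0.00267
Step 2: GF = (dR/R) / strain = 0.0147 / 0.00267
GF = 5.5


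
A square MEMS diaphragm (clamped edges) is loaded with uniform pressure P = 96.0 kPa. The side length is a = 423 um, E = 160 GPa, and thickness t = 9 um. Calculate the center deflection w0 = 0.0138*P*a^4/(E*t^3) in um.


Step 1: Convert pressure to compatible units (E is in GPa, so P in GPa).
P = 96.0 kPa = 96.0e-6 GPa
Step 2: Compute numerator: 0.0138 * P * a^4.
a^4 = 423^4 = 32015587041
numerator = 0.0138 * 96.0e-6 * 32015587041 = 4.24142e+04
Step 3: Compute denominator: E * t^3 = 160 * 9^3 = 116640
Step 4: w0 = numerator / denominator = 4.24142e+04 / 116640 = 0.3636 um


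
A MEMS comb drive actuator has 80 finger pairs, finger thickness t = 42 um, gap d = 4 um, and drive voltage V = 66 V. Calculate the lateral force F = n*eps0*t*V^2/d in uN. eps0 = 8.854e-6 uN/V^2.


Step 1: Parameters: n=80, eps0=8.854e-6 uN/V^2, t=42 um, V=66 V, d=4 um
Step 2: V^2 = 4356
Step 3: F = 80 * 8.854e-6 * 42 * 4356 / 4
F = 32.397 uN


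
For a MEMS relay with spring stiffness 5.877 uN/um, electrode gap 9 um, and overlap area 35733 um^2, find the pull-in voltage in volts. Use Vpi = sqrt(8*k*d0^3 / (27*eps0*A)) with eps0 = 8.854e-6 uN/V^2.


Step 1: Compute numerator: 8 * k * d0^3 = 8 * 5.877 * 9^3 = 34274.664
Step 2: Compute denominator: 27 * eps0 * A = 27 * 8.854e-6 * 35733 = 8.54226
Step 3: Vpi = sqrt(34274.664 / 8.54226)
Vpi = 63.34 V


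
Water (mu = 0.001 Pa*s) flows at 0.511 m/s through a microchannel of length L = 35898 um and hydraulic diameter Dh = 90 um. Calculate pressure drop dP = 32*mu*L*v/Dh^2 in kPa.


Step 1: Convert to SI: L = 35898e-6 m, Dh = 90e-6 m
Step 2: dP = 32 * 0.001 * 35898e-6 * 0.511 / (90e-6)^2
Step 3: dP = 72469.64 Pa
Step 4: Convert to kPa: dP = 72.47 kPa


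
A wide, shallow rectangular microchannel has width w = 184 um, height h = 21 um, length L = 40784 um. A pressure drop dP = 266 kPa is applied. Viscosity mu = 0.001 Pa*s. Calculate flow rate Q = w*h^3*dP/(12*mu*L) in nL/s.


Step 1: Convert all dimensions to SI (meters).
w = 184e-6 m, h = 21e-6 m, L = 40784e-6 m, dP = 266e3 Pa
Step 2: Q = w * h^3 * dP / (12 * mu * L)
Q = 184e-6 * (21e-6)^3 * 266e3 / (12 * 0.001 * 40784e-6) = 9.2616055e-10 m^3/s
Step 3: Convert Q from m^3/s to nL/s (1 m^3 = 1e12 nL, so multiply by 1e12).
Q = 926.161 nL/s


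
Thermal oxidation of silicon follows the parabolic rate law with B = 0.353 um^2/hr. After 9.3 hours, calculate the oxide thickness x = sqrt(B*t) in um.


Step 1: Compute B*t = 0.353 * 9.3 = 3.2829
Step 2: x = sqrt(3.2829)
x = 1.812 um


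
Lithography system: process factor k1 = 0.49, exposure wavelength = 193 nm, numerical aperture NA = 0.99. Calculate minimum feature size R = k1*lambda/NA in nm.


Step 1: Identify values: k1 = 0.49, lambda = 193 nm, NA = 0.99
Step 2: R = k1 * lambda / NA
R = 0.49 * 193 / 0.99
R = 95.5 nm


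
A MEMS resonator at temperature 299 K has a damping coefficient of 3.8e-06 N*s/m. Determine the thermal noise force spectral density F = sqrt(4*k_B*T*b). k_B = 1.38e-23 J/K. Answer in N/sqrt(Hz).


Step 1: Compute 4 * k_B * T * b
= 4 * 1.38e-23 * 299 * 3.8e-06
= 6.2718e-26 N^2/Hz
Step 2: F_noise = sqrt(6.2718e-26)
F_noise = 2.50e-13 N/sqrt(Hz)


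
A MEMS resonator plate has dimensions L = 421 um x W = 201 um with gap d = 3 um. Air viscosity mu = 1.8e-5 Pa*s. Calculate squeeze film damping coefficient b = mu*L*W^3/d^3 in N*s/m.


Step 1: Convert to SI.
L = 421e-6 m, W = 201e-6 m, d = 3e-6 m
Step 2: W^3 = (201e-6)^3 = 8.12e-12 m^3
Step 3: d^3 = (3e-6)^3 = 2.70e-17 m^3
Step 4: b = 1.8e-5 * 421e-6 * 8.12e-12 / 2.70e-17
b = 2.28e-03 N*s/m


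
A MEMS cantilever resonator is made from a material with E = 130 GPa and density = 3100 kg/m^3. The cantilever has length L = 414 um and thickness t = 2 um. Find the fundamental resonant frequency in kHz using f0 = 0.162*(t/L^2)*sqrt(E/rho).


Step 1: Convert units to SI.
t_SI = 2e-6 m, L_SI = 414e-6 m
Step 2: Calculate sqrt(E/rho).
sqrt(130e9 / 3100) = 6475.76 m/s
Step 3: Compute f0.
f0 = 0.162 * 2e-6 / (414e-6)^2 * 6475.76 = 12241.5 Hz = 12.24 kHz


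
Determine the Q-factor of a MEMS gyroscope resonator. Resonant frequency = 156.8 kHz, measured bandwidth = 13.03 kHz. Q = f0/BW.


Step 1: Q = f0 / bandwidth
Step 2: Q = 156.8 / 13.03
Q = 12.0


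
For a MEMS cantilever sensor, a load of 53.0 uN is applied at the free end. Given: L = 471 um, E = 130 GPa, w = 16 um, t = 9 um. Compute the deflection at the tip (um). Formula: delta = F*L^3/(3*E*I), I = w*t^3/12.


Step 1: Calculate the second moment of area.
I = w * t^3 / 12 = 16 * 9^3 / 12 = 972.0 um^4
Step 2: Convert E to consistent units (1 GPa = 1000 uN/um^2).
E = 130 GPa = 130000 uN/um^2
Step 3: Calculate tip deflection.
delta = F * L^3 / (3 * E * I)
delta = 53.0 * 471^3 / (3 * 130000 * 972.0)
delta = 14.6086 um


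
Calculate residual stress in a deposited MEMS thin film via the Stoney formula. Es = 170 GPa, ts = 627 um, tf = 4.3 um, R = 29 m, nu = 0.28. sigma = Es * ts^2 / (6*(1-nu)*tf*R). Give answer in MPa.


Step 1: Compute numerator: Es * ts^2 = 170 * 627^2 = 66831930 (GPa*um^2)
Step 2: Compute denominator (R in um): 6*(1-nu)*tf*R = 6*0.72*4.3*29e6 = 538704000.0 (um^2)
Step 3: sigma (GPa) = 66831930 / 538704000.0 = 1.24061e-01 GPa
Step 4: Convert to MPa (x1000): sigma = 124.1 MPa


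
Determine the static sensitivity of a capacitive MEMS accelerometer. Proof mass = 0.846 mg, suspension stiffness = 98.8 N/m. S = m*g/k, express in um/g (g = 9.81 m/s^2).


Step 1: Convert mass: m = 0.846 mg = 8.46e-07 kg
Step 2: S = m * g / k = 8.46e-07 * 9.81 / 98.8
Step 3: S = 8.40e-08 m/g
Step 4: Convert to um/g: S = 0.084 um/g


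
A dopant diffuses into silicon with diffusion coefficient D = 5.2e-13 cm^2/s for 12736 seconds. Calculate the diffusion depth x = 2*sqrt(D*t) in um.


Step 1: Compute D*t = 5.2e-13 * 12736 = 6.62272e-09 cm^2
Step 2: sqrt(D*t) = 8.13801e-05 cm
Step 3: x = 2 * 8.13801e-05 cm = 1.627602e-04 cm
Step 4: Convert to um (1 cm = 1e4 um): x = 1.628 um


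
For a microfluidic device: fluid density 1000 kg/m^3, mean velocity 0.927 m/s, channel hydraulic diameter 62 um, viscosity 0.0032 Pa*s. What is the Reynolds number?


Step 1: Convert Dh to meters: Dh = 62e-6 m
Step 2: Re = rho * v * Dh / mu
Re = 1000 * 0.927 * 62e-6 / 0.0032
Re = 17.961


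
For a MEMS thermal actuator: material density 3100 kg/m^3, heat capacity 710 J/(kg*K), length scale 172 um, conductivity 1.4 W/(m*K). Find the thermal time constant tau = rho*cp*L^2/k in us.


Step 1: Convert L to m: L = 172e-6 m
Step 2: L^2 = (172e-6)^2 = 2.9584e-08 m^2
Step 3: tau = 3100 * 710 * 2.9584e-08 / 1.4 = 4.651027429e-02 s
Step 4: Convert to microseconds (multiply by 1e6).
tau = 46510.274 us


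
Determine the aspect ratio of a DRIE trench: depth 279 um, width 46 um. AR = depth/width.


Step 1: AR = depth / width
Step 2: AR = 279 / 46
AR = 6.1


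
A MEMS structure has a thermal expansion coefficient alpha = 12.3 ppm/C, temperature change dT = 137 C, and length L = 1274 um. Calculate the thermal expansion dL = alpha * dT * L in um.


Step 1: Convert CTE: alpha = 12.3 ppm/C = 12.3e-6 /C
Step 2: dL = 12.3e-6 * 137 * 1274
dL = 2.1468 um


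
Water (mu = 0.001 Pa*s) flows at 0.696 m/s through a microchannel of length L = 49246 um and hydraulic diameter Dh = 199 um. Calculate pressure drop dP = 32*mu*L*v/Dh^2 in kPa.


Step 1: Convert to SI: L = 49246e-6 m, Dh = 199e-6 m
Step 2: dP = 32 * 0.001 * 49246e-6 * 0.696 / (199e-6)^2
Step 3: dP = 27696.44 Pa
Step 4: Convert to kPa: dP = 27.7 kPa


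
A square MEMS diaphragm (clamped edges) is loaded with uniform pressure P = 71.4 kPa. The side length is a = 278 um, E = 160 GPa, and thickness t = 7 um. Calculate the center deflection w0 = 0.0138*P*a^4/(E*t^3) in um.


Step 1: Convert pressure to compatible units (E is in GPa, so P in GPa).
P = 71.4 kPa = 71.4e-6 GPa
Step 2: Compute numerator: 0.0138 * P * a^4.
a^4 = 278^4 = 5972816656
numerator = 0.0138 * 71.4e-6 * 5972816656 = 5.88514e+03
Step 3: Compute denominator: E * t^3 = 160 * 7^3 = 54880
Step 4: w0 = numerator / denominator = 5.88514e+03 / 54880 = 0.1072 um


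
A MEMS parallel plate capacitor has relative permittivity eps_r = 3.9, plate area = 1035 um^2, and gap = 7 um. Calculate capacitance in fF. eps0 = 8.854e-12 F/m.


Step 1: Convert area to m^2: A = 1035e-12 m^2
Step 2: Convert gap to m: d = 7e-6 m
Step 3: C = eps0 * eps_r * A / d
C = 8.854e-12 * 3.9 * 1035e-12 / 7e-6
Step 4: Convert to fF (multiply by 1e15).
C = 5.11 fF


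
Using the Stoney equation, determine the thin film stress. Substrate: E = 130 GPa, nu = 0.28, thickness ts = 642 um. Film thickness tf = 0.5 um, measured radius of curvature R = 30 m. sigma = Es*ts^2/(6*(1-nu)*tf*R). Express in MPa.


Step 1: Compute numerator: Es * ts^2 = 130 * 642^2 = 53581320 (GPa*um^2)
Step 2: Compute denominator (R in um): 6*(1-nu)*tf*R = 6*0.72*0.5*30e6 = 64800000.0 (um^2)
Step 3: sigma (GPa) = 53581320 / 64800000.0 = 8.26872e-01 GPa
Step 4: Convert to MPa (x1000): sigma = 826.9 MPa


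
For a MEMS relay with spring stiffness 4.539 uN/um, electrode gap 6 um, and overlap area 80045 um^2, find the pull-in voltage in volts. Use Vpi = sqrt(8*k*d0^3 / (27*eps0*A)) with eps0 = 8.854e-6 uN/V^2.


Step 1: Compute numerator: 8 * k * d0^3 = 8 * 4.539 * 6^3 = 7843.392
Step 2: Compute denominator: 27 * eps0 * A = 27 * 8.854e-6 * 80045 = 19.135398
Step 3: Vpi = sqrt(7843.392 / 19.135398)
Vpi = 20.25 V


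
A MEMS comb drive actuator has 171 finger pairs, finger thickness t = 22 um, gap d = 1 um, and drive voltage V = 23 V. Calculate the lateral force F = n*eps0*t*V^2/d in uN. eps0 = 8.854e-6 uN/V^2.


Step 1: Parameters: n=171, eps0=8.854e-6 uN/V^2, t=22 um, V=23 V, d=1 um
Step 2: V^2 = 529
Step 3: F = 171 * 8.854e-6 * 22 * 529 / 1
F = 17.62 uN


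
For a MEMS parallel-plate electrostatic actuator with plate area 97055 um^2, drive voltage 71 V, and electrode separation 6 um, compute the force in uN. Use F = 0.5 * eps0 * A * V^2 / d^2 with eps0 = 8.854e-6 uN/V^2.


Step 1: Identify parameters.
eps0 = 8.854e-6 uN/V^2, A = 97055 um^2, V = 71 V, d = 6 um
Step 2: Compute V^2 = 71^2 = 5041
Step 3: Compute d^2 = 6^2 = 36
Step 4: F = 0.5 * 8.854e-6 * 97055 * 5041 / 36
F = 60.165 uN


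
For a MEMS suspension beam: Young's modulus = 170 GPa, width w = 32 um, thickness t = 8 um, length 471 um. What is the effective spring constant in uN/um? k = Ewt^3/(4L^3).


Step 1: Convert E to consistent units (1 GPa = 1000 uN/um^2).
E = 170 GPa = 170000 uN/um^2
Step 2: Compute t^3 = 8^3 = 512
Step 3: Compute L^3 = 471^3 = 104487111
Step 4: k = 170000 * 32 * 512 / (4 * 104487111)
k = 6.6642 uN/um


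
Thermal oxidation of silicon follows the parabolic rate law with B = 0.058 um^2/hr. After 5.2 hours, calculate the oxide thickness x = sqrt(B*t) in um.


Step 1: Compute B*t = 0.058 * 5.2 = 0.3016
Step 2: x = sqrt(0.3016)
x = 0.549 um


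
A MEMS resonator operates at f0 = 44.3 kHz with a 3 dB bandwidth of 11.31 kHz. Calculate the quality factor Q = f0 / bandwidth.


Step 1: Q = f0 / bandwidth
Step 2: Q = 44.3 / 11.31
Q = 3.9


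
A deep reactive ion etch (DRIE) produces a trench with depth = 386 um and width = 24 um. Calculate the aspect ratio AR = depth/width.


Step 1: AR = depth / width
Step 2: AR = 386 / 24
AR = 16.1


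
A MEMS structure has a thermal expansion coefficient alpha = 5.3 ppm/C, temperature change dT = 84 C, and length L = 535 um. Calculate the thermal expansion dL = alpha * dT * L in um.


Step 1: Convert CTE: alpha = 5.3 ppm/C = 5.3e-6 /C
Step 2: dL = 5.3e-6 * 84 * 535
dL = 0.2382 um


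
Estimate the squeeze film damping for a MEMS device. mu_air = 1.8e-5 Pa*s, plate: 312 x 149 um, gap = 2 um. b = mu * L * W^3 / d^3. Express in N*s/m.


Step 1: Convert to SI.
L = 312e-6 m, W = 149e-6 m, d = 2e-6 m
Step 2: W^3 = (149e-6)^3 = 3.31e-12 m^3
Step 3: d^3 = (2e-6)^3 = 8.00e-18 m^3
Step 4: b = 1.8e-5 * 312e-6 * 3.31e-12 / 8.00e-18
b = 2.32e-03 N*s/m


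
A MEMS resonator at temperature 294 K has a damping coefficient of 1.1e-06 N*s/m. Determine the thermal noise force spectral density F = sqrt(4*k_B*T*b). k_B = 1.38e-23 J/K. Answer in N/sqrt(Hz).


Step 1: Compute 4 * k_B * T * b
= 4 * 1.38e-23 * 294 * 1.1e-06
= 1.7852e-26 N^2/Hz
Step 2: F_noise = sqrt(1.7852e-26)
F_noise = 1.34e-13 N/sqrt(Hz)


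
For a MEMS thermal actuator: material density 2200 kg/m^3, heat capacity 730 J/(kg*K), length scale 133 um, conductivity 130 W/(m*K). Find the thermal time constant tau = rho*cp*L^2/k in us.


Step 1: Convert L to m: L = 133e-6 m
Step 2: L^2 = (133e-6)^2 = 1.7689e-08 m^2
Step 3: tau = 2200 * 730 * 1.7689e-08 / 130 = 2.1852718e-04 s
Step 4: Convert to microseconds (multiply by 1e6).
tau = 218.527 us


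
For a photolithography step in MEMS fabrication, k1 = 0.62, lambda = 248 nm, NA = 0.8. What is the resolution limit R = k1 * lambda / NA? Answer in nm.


Step 1: Identify values: k1 = 0.62, lambda = 248 nm, NA = 0.8
Step 2: R = k1 * lambda / NA
R = 0.62 * 248 / 0.8
R = 192.2 nm


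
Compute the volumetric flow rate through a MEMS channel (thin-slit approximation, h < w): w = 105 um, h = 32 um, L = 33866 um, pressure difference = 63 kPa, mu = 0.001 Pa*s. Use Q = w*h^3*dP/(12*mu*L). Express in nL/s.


Step 1: Convert all dimensions to SI (meters).
w = 105e-6 m, h = 32e-6 m, L = 33866e-6 m, dP = 63e3 Pa
Step 2: Q = w * h^3 * dP / (12 * mu * L)
Q = 105e-6 * (32e-6)^3 * 63e3 / (12 * 0.001 * 33866e-6) = 5.3337743e-10 m^3/s
Step 3: Convert Q from m^3/s to nL/s (1 m^3 = 1e12 nL, so multiply by 1e12).
Q = 533.377 nL/s


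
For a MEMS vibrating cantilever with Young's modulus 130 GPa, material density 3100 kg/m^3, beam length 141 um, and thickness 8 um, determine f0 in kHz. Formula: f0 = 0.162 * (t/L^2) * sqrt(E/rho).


Step 1: Convert units to SI.
t_SI = 8e-6 m, L_SI = 141e-6 m
Step 2: Calculate sqrt(E/rho).
sqrt(130e9 / 3100) = 6475.76 m/s
Step 3: Compute f0.
f0 = 0.162 * 8e-6 / (141e-6)^2 * 6475.76 = 422141.0 Hz = 422.14 kHz


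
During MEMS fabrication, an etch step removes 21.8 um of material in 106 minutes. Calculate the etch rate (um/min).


Step 1: Etch rate = depth / time
Step 2: rate = 21.8 / 106
rate = 0.206 um/min


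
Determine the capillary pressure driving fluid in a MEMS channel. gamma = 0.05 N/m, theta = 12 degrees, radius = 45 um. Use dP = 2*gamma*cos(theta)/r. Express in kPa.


Step 1: cos(12 deg) = 0.9781
Step 2: Convert r to m: r = 45e-6 m
Step 3: dP = 2 * 0.05 * 0.9781 / 45e-6 = 2173.6 Pa
Step 4: Convert Pa to kPa (divide by 1000).
dP = 2.17 kPa


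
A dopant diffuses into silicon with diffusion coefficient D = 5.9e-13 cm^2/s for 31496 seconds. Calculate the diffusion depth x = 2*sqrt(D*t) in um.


Step 1: Compute D*t = 5.9e-13 * 31496 = 1.858264e-08 cm^2
Step 2: sqrt(D*t) = 1.36318e-04 cm
Step 3: x = 2 * 1.36318e-04 cm = 2.72636e-04 cm
Step 4: Convert to um (1 cm = 1e4 um): x = 2.726 um


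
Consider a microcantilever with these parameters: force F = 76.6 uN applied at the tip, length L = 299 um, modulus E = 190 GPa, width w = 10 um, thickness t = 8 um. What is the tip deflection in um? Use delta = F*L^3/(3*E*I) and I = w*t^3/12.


Step 1: Calculate the second moment of area.
I = w * t^3 / 12 = 10 * 8^3 / 12 = 426.6667 um^4
Step 2: Convert E to consistent units (1 GPa = 1000 uN/um^2).
E = 190 GPa = 190000 uN/um^2
Step 3: Calculate tip deflection.
delta = F * L^3 / (3 * E * I)
delta = 76.6 * 299^3 / (3 * 190000 * 426.6667)
delta = 8.4194 um


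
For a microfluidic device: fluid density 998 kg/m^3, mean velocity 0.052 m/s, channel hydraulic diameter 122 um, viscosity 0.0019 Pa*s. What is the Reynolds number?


Step 1: Convert Dh to meters: Dh = 122e-6 m
Step 2: Re = rho * v * Dh / mu
Re = 998 * 0.052 * 122e-6 / 0.0019
Re = 3.332


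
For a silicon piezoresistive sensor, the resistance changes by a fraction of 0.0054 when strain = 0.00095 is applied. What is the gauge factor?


Step 1: Identify values.
dR/R = 0.0054, strain = 0.00095
Step 2: GF = (dR/R) / strain = 0.0054 / 0.00095
GF = 5.7


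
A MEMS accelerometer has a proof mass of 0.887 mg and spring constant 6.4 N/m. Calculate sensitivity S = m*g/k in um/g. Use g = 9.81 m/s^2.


Step 1: Convert mass: m = 0.887 mg = 8.87e-07 kg
Step 2: S = m * g / k = 8.87e-07 * 9.81 / 6.4
Step 3: S = 1.36e-06 m/g
Step 4: Convert to um/g: S = 1.36 um/g


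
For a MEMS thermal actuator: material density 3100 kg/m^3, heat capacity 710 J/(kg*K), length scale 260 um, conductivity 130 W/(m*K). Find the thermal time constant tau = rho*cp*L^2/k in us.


Step 1: Convert L to m: L = 260e-6 m
Step 2: L^2 = (260e-6)^2 = 6.76e-08 m^2
Step 3: tau = 3100 * 710 * 6.76e-08 / 130 = 1.14452e-03 s
Step 4: Convert to microseconds (multiply by 1e6).
tau = 1144.52 us


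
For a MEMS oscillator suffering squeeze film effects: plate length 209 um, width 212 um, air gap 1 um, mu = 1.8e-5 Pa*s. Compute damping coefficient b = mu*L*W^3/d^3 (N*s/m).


Step 1: Convert to SI.
L = 209e-6 m, W = 212e-6 m, d = 1e-6 m
Step 2: W^3 = (212e-6)^3 = 9.53e-12 m^3
Step 3: d^3 = (1e-6)^3 = 1.00e-18 m^3
Step 4: b = 1.8e-5 * 209e-6 * 9.53e-12 / 1.00e-18
b = 3.58e-02 N*s/m


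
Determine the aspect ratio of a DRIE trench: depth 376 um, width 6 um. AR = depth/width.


Step 1: AR = depth / width
Step 2: AR = 376 / 6
AR = 62.7


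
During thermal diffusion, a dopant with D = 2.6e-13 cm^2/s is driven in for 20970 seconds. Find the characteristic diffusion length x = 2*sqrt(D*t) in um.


Step 1: Compute D*t = 2.6e-13 * 20970 = 5.4522e-09 cm^2
Step 2: sqrt(D*t) = 7.3839e-05 cm
Step 3: x = 2 * 7.3839e-05 cm = 1.47678e-04 cm
Step 4: Convert to um (1 cm = 1e4 um): x = 1.477 um


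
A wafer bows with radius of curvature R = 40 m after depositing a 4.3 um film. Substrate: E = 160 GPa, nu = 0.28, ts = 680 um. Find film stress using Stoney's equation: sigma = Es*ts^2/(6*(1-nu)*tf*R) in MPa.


Step 1: Compute numerator: Es * ts^2 = 160 * 680^2 = 73984000 (GPa*um^2)
Step 2: Compute denominator (R in um): 6*(1-nu)*tf*R = 6*0.72*4.3*40e6 = 743040000.0 (um^2)
Step 3: sigma (GPa) = 73984000 / 743040000.0 = 9.9569e-02 GPa
Step 4: Convert to MPa (x1000): sigma = 99.6 MPa


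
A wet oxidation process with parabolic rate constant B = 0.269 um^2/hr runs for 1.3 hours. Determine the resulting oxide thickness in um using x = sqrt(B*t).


Step 1: Compute B*t = 0.269 * 1.3 = 0.3497
Step 2: x = sqrt(0.3497)
x = 0.591 um


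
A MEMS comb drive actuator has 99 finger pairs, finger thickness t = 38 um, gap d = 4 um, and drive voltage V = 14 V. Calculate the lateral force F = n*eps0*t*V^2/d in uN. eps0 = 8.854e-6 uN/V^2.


Step 1: Parameters: n=99, eps0=8.854e-6 uN/V^2, t=38 um, V=14 V, d=4 um
Step 2: V^2 = 196
Step 3: F = 99 * 8.854e-6 * 38 * 196 / 4
F = 1.632 uN


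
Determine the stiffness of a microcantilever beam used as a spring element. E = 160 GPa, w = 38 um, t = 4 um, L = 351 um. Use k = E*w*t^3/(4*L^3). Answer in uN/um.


Step 1: Convert E to consistent units (1 GPa = 1000 uN/um^2).
E = 160 GPa = 160000 uN/um^2
Step 2: Compute t^3 = 4^3 = 64
Step 3: Compute L^3 = 351^3 = 43243551
Step 4: k = 160000 * 38 * 64 / (4 * 43243551)
k = 2.2496 uN/um


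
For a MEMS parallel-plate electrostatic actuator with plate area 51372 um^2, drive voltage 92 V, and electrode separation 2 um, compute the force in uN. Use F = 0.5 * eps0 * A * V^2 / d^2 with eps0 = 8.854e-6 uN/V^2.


Step 1: Identify parameters.
eps0 = 8.854e-6 uN/V^2, A = 51372 um^2, V = 92 V, d = 2 um
Step 2: Compute V^2 = 92^2 = 8464
Step 3: Compute d^2 = 2^2 = 4
Step 4: F = 0.5 * 8.854e-6 * 51372 * 8464 / 4
F = 481.229 uN


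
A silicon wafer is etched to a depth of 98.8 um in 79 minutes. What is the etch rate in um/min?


Step 1: Etch rate = depth / time
Step 2: rate = 98.8 / 79
rate = 1.251 um/min


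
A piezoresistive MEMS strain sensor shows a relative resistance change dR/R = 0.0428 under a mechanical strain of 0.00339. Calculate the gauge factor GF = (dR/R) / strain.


Step 1: Identify values.
dR/R = 0.0428, strain = 0.00339
Step 2: GF = (dR/R) / strain = 0.0428 / 0.00339
GF = 12.6


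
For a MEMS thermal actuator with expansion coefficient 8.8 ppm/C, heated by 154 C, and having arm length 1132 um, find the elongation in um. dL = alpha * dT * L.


Step 1: Convert CTE: alpha = 8.8 ppm/C = 8.8e-6 /C
Step 2: dL = 8.8e-6 * 154 * 1132
dL = 1.5341 um


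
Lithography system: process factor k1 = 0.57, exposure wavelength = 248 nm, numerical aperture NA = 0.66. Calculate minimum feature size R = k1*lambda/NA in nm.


Step 1: Identify values: k1 = 0.57, lambda = 248 nm, NA = 0.66
Step 2: R = k1 * lambda / NA
R = 0.57 * 248 / 0.66
R = 214.2 nm


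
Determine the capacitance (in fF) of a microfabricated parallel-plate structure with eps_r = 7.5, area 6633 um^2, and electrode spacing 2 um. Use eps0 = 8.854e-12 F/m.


Step 1: Convert area to m^2: A = 6633e-12 m^2
Step 2: Convert gap to m: d = 2e-6 m
Step 3: C = eps0 * eps_r * A / d
C = 8.854e-12 * 7.5 * 6633e-12 / 2e-6
Step 4: Convert to fF (multiply by 1e15).
C = 220.23 fF


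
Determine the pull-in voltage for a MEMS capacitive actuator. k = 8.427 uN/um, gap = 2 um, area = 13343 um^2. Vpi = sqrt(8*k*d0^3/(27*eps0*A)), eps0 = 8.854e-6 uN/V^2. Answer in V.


Step 1: Compute numerator: 8 * k * d0^3 = 8 * 8.427 * 2^3 = 539.328
Step 2: Compute denominator: 27 * eps0 * A = 27 * 8.854e-6 * 13343 = 3.189751
Step 3: Vpi = sqrt(539.328 / 3.189751)
Vpi = 13.0 V


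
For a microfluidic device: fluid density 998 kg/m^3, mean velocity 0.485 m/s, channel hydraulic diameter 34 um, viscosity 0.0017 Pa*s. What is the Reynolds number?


Step 1: Convert Dh to meters: Dh = 34e-6 m
Step 2: Re = rho * v * Dh / mu
Re = 998 * 0.485 * 34e-6 / 0.0017
Re = 9.681


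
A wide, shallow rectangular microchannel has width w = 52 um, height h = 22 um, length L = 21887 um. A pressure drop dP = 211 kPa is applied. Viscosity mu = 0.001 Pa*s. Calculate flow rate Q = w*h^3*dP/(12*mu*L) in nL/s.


Step 1: Convert all dimensions to SI (meters).
w = 52e-6 m, h = 22e-6 m, L = 21887e-6 m, dP = 211e3 Pa
Step 2: Q = w * h^3 * dP / (12 * mu * L)
Q = 52e-6 * (22e-6)^3 * 211e3 / (12 * 0.001 * 21887e-6) = 4.448221e-10 m^3/s
Step 3: Convert Q from m^3/s to nL/s (1 m^3 = 1e12 nL, so multiply by 1e12).
Q = 444.822 nL/s


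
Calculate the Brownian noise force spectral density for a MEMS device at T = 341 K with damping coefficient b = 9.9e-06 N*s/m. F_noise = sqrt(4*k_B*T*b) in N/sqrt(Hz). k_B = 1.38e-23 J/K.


Step 1: Compute 4 * k_B * T * b
= 4 * 1.38e-23 * 341 * 9.9e-06
= 1.8635e-25 N^2/Hz
Step 2: F_noise = sqrt(1.8635e-25)
F_noise = 4.32e-13 N/sqrt(Hz)


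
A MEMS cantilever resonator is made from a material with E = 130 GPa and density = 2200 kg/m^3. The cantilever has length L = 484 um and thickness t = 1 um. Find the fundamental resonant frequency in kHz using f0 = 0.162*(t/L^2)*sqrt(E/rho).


Step 1: Convert units to SI.
t_SI = 1e-6 m, L_SI = 484e-6 m
Step 2: Calculate sqrt(E/rho).
sqrt(130e9 / 2200) = 7687.06 m/s
Step 3: Compute f0.
f0 = 0.162 * 1e-6 / (484e-6)^2 * 7687.06 = 5316.0 Hz = 5.32 kHz


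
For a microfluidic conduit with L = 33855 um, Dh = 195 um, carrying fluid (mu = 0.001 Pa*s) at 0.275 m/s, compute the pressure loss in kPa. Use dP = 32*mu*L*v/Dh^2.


Step 1: Convert to SI: L = 33855e-6 m, Dh = 195e-6 m
Step 2: dP = 32 * 0.001 * 33855e-6 * 0.275 / (195e-6)^2
Step 3: dP = 7834.95 Pa
Step 4: Convert to kPa: dP = 7.83 kPa


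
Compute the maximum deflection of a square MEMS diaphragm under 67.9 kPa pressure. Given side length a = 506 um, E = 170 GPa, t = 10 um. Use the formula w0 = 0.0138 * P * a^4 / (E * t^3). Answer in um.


Step 1: Convert pressure to compatible units (E is in GPa, so P in GPa).
P = 67.9 kPa = 67.9e-6 GPa
Step 2: Compute numerator: 0.0138 * P * a^4.
a^4 = 506^4 = 65554433296
numerator = 0.0138 * 67.9e-6 * 65554433296 = 6.14258e+04
Step 3: Compute denominator: E * t^3 = 170 * 10^3 = 170000
Step 4: w0 = numerator / denominator = 6.14258e+04 / 170000 = 0.3613 um


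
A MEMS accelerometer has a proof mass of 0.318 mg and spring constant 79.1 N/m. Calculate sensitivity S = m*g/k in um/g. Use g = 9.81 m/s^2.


Step 1: Convert mass: m = 0.318 mg = 3.18e-07 kg
Step 2: S = m * g / k = 3.18e-07 * 9.81 / 79.1
Step 3: S = 3.94e-08 m/g
Step 4: Convert to um/g: S = 0.039 um/g


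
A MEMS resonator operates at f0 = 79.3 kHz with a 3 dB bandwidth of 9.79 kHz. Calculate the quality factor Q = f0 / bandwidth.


Step 1: Q = f0 / bandwidth
Step 2: Q = 79.3 / 9.79
Q = 8.1


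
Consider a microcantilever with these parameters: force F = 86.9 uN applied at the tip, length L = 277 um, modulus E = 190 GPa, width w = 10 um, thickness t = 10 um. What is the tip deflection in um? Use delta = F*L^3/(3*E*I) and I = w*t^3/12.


Step 1: Calculate the second moment of area.
I = w * t^3 / 12 = 10 * 10^3 / 12 = 833.3333 um^4
Step 2: Convert E to consistent units (1 GPa = 1000 uN/um^2).
E = 190 GPa = 190000 uN/um^2
Step 3: Calculate tip deflection.
delta = F * L^3 / (3 * E * I)
delta = 86.9 * 277^3 / (3 * 190000 * 833.3333)
delta = 3.8884 um


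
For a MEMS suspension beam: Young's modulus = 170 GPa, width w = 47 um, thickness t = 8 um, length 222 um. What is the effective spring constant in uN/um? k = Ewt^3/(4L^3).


Step 1: Convert E to consistent units (1 GPa = 1000 uN/um^2).
E = 170 GPa = 170000 uN/um^2
Step 2: Compute t^3 = 8^3 = 512
Step 3: Compute L^3 = 222^3 = 10941048
Step 4: k = 170000 * 47 * 512 / (4 * 10941048)
k = 93.4755 uN/um


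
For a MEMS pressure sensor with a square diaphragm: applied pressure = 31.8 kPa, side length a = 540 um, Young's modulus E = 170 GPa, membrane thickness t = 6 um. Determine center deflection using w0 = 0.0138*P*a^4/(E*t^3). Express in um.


Step 1: Convert pressure to compatible units (E is in GPa, so P in GPa).
P = 31.8 kPa = 31.8e-6 GPa
Step 2: Compute numerator: 0.0138 * P * a^4.
a^4 = 540^4 = 85030560000
numerator = 0.0138 * 31.8e-6 * 85030560000 = 3.731481e+04
Step 3: Compute denominator: E * t^3 = 170 * 6^3 = 36720
Step 4: w0 = numerator / denominator = 3.731481e+04 / 36720 = 1.0162 um


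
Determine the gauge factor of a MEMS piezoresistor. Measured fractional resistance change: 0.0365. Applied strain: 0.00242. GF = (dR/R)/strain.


Step 1: Identify values.
dR/R = 0.0365, strain = 0.00242
Step 2: GF = (dR/R) / strain = 0.0365 / 0.00242
GF = 15.1


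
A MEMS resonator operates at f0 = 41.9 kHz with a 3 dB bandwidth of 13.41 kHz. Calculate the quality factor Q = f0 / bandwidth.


Step 1: Q = f0 / bandwidth
Step 2: Q = 41.9 / 13.41
Q = 3.1


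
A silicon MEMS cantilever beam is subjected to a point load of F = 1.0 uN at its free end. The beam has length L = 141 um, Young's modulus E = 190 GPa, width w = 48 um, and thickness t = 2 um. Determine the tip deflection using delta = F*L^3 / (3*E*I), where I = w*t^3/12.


Step 1: Calculate the second moment of area.
I = w * t^3 / 12 = 48 * 2^3 / 12 = 32.0 um^4
Step 2: Convert E to consistent units (1 GPa = 1000 uN/um^2).
E = 190 GPa = 190000 uN/um^2
Step 3: Calculate tip deflection.
delta = F * L^3 / (3 * E * I)
delta = 1.0 * 141^3 / (3 * 190000 * 32.0)
delta = 0.1537 um


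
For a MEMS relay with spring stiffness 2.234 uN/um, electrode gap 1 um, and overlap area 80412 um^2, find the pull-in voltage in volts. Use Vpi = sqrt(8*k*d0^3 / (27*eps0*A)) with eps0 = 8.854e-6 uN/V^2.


Step 1: Compute numerator: 8 * k * d0^3 = 8 * 2.234 * 1^3 = 17.872
Step 2: Compute denominator: 27 * eps0 * A = 27 * 8.854e-6 * 80412 = 19.223132
Step 3: Vpi = sqrt(17.872 / 19.223132)
Vpi = 0.96 V


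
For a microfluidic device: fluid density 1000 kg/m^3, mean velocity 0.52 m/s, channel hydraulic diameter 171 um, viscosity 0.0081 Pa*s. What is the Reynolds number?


Step 1: Convert Dh to meters: Dh = 171e-6 m
Step 2: Re = rho * v * Dh / mu
Re = 1000 * 0.52 * 171e-6 / 0.0081
Re = 10.978


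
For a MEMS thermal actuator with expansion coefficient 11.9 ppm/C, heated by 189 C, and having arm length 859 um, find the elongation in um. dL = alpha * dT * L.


Step 1: Convert CTE: alpha = 11.9 ppm/C = 11.9e-6 /C
Step 2: dL = 11.9e-6 * 189 * 859
dL = 1.932 um


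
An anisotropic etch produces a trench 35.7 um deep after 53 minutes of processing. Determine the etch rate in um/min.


Step 1: Etch rate = depth / time
Step 2: rate = 35.7 / 53
rate = 0.674 um/min


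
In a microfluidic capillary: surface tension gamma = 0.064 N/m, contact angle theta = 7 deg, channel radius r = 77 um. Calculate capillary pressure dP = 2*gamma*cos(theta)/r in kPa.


Step 1: cos(7 deg) = 0.9925
Step 2: Convert r to m: r = 77e-6 m
Step 3: dP = 2 * 0.064 * 0.9925 / 77e-6 = 1649.9 Pa
Step 4: Convert Pa to kPa (divide by 1000).
dP = 1.65 kPa


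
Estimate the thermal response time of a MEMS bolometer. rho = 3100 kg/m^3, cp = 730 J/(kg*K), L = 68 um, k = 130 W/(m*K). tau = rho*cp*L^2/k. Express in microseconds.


Step 1: Convert L to m: L = 68e-6 m
Step 2: L^2 = (68e-6)^2 = 4.624e-09 m^2
Step 3: tau = 3100 * 730 * 4.624e-09 / 130 = 8.049317e-05 s
Step 4: Convert to microseconds (multiply by 1e6).
tau = 80.493 us


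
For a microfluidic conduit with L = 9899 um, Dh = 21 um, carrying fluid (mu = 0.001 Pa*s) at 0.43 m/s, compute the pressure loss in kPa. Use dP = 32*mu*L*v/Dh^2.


Step 1: Convert to SI: L = 9899e-6 m, Dh = 21e-6 m
Step 2: dP = 32 * 0.001 * 9899e-6 * 0.43 / (21e-6)^2
Step 3: dP = 308866.76 Pa
Step 4: Convert to kPa: dP = 308.87 kPa


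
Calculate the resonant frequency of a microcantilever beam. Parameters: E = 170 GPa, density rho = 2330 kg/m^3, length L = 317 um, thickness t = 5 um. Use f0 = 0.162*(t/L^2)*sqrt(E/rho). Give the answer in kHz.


Step 1: Convert units to SI.
t_SI = 5e-6 m, L_SI = 317e-6 m
Step 2: Calculate sqrt(E/rho).
sqrt(170e9 / 2330) = 8541.74 m/s
Step 3: Compute f0.
f0 = 0.162 * 5e-6 / (317e-6)^2 * 8541.74 = 68851.4 Hz = 68.85 kHz


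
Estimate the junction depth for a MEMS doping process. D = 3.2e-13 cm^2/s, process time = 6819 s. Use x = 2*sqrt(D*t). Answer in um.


Step 1: Compute D*t = 3.2e-13 * 6819 = 2.18208e-09 cm^2
Step 2: sqrt(D*t) = 4.6713e-05 cm
Step 3: x = 2 * 4.6713e-05 cm = 9.3426e-05 cm
Step 4: Convert to um (1 cm = 1e4 um): x = 0.934 um


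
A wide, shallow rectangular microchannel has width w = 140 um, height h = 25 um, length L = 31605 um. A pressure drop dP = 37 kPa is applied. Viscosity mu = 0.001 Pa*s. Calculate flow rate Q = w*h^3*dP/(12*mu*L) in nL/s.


Step 1: Convert all dimensions to SI (meters).
w = 140e-6 m, h = 25e-6 m, L = 31605e-6 m, dP = 37e3 Pa
Step 2: Q = w * h^3 * dP / (12 * mu * L)
Q = 140e-6 * (25e-6)^3 * 37e3 / (12 * 0.001 * 31605e-6) = 2.1340901e-10 m^3/s
Step 3: Convert Q from m^3/s to nL/s (1 m^3 = 1e12 nL, so multiply by 1e12).
Q = 213.409 nL/s


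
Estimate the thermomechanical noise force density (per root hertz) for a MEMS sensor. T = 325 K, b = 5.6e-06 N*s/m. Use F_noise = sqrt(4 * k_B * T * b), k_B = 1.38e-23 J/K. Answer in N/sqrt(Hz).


Step 1: Compute 4 * k_B * T * b
= 4 * 1.38e-23 * 325 * 5.6e-06
= 1.0046e-25 N^2/Hz
Step 2: F_noise = sqrt(1.0046e-25)
F_noise = 3.17e-13 N/sqrt(Hz)


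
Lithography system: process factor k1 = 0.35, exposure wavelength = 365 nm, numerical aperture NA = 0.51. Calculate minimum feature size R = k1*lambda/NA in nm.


Step 1: Identify values: k1 = 0.35, lambda = 365 nm, NA = 0.51
Step 2: R = k1 * lambda / NA
R = 0.35 * 365 / 0.51
R = 250.5 nm


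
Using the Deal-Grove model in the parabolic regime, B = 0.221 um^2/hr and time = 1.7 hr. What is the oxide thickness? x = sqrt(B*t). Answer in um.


Step 1: Compute B*t = 0.221 * 1.7 = 0.3757
Step 2: x = sqrt(0.3757)
x = 0.613 um


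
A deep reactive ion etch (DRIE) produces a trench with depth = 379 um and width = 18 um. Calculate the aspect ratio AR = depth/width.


Step 1: AR = depth / width
Step 2: AR = 379 / 18
AR = 21.1


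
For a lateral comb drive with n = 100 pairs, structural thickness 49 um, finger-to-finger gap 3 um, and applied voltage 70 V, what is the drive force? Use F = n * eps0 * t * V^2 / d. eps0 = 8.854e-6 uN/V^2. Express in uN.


Step 1: Parameters: n=100, eps0=8.854e-6 uN/V^2, t=49 um, V=70 V, d=3 um
Step 2: V^2 = 4900
Step 3: F = 100 * 8.854e-6 * 49 * 4900 / 3
F = 70.862 uN


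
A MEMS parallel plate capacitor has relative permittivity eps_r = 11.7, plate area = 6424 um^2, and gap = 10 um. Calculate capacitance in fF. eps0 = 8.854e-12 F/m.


Step 1: Convert area to m^2: A = 6424e-12 m^2
Step 2: Convert gap to m: d = 10e-6 m
Step 3: C = eps0 * eps_r * A / d
C = 8.854e-12 * 11.7 * 6424e-12 / 10e-6
Step 4: Convert to fF (multiply by 1e15).
C = 66.55 fF


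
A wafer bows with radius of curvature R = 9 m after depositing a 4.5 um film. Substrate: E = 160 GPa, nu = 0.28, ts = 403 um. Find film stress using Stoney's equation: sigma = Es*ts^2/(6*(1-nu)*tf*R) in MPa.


Step 1: Compute numerator: Es * ts^2 = 160 * 403^2 = 25985440 (GPa*um^2)
Step 2: Compute denominator (R in um): 6*(1-nu)*tf*R = 6*0.72*4.5*9e6 = 174960000.0 (um^2)
Step 3: sigma (GPa) = 25985440 / 174960000.0 = 1.48522e-01 GPa
Step 4: Convert to MPa (x1000): sigma = 148.5 MPa


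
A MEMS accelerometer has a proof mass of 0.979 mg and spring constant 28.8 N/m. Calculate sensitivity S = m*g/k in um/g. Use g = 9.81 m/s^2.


Step 1: Convert mass: m = 0.979 mg = 9.79e-07 kg
Step 2: S = m * g / k = 9.79e-07 * 9.81 / 28.8
Step 3: S = 3.33e-07 m/g
Step 4: Convert to um/g: S = 0.333 um/g


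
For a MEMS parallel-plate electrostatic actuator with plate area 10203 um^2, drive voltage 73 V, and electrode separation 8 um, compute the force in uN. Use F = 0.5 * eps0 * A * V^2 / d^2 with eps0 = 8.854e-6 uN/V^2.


Step 1: Identify parameters.
eps0 = 8.854e-6 uN/V^2, A = 10203 um^2, V = 73 V, d = 8 um
Step 2: Compute V^2 = 73^2 = 5329
Step 3: Compute d^2 = 8^2 = 64
Step 4: F = 0.5 * 8.854e-6 * 10203 * 5329 / 64
F = 3.761 uN
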